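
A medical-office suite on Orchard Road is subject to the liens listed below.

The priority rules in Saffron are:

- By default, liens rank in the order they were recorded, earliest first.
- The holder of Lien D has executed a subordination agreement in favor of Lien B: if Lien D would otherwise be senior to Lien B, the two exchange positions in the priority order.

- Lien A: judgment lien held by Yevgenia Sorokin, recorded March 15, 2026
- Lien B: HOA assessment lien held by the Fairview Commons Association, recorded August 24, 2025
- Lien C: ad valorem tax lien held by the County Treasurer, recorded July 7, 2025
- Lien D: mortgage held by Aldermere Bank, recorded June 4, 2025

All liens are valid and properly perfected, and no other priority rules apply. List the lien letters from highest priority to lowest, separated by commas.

B, C, D, A

Ordering by effective date: D (June 4, 2025), C (July 7, 2025), B (August 24, 2025), A (March 15, 2026).
The subordination applies — D was senior to B — so D and B swap.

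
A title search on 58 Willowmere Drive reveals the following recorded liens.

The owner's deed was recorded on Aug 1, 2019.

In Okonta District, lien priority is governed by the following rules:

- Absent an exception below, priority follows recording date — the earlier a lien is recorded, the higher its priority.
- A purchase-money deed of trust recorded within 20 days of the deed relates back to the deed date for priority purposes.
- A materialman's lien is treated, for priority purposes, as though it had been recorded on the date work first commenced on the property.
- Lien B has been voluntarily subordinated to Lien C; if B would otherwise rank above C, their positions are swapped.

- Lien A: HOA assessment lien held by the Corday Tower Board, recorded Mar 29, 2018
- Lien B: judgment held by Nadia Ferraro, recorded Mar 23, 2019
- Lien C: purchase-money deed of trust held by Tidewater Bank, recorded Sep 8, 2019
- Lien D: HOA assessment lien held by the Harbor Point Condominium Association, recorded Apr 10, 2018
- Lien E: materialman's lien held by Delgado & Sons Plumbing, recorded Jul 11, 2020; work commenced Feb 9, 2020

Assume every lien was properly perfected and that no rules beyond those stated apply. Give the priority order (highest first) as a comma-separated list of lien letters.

A, D, C, B, E

First, effective dates: C was recorded 38 days after the deed, outside the 20-day window, so it keeps its recording date; E is treated as recorded Feb 9, 2020, the work-commencement date.
Ordering by effective date: A (Mar 29, 2018), D (Apr 10, 2018), B (Mar 23, 2019), C (Sep 8, 2019), E (Feb 9, 2020).
The subordination applies — B was senior to C — so B and C swap.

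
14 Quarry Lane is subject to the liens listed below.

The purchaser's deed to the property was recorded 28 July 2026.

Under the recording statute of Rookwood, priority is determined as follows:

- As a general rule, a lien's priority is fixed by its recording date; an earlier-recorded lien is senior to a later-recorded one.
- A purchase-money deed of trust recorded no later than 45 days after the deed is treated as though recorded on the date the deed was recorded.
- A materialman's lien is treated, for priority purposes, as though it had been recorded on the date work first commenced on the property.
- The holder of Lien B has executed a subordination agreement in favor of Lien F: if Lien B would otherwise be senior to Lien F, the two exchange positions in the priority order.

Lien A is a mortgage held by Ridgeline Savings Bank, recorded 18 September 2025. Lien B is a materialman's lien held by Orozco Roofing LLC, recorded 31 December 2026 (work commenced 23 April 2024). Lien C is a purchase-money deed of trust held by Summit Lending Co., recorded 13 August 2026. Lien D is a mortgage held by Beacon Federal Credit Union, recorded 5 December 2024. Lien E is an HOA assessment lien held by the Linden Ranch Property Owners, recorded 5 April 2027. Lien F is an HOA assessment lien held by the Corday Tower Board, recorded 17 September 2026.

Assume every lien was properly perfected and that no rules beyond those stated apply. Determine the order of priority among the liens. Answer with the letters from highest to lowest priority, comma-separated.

First, effective dates: B is treated as recorded 23 April 2024, the work-commencement date; C relates back to the deed date 28 July 2026.
Sorted by effective date: B (23 April 2024), D (5 December 2024), A (18 September 2025), C (28 July 2026), F (17 September 2026), E (5 April 2027).
B would otherwise be senior to F, so under the subordination agreement B and F exchange positions.

F, D, A, C, B, E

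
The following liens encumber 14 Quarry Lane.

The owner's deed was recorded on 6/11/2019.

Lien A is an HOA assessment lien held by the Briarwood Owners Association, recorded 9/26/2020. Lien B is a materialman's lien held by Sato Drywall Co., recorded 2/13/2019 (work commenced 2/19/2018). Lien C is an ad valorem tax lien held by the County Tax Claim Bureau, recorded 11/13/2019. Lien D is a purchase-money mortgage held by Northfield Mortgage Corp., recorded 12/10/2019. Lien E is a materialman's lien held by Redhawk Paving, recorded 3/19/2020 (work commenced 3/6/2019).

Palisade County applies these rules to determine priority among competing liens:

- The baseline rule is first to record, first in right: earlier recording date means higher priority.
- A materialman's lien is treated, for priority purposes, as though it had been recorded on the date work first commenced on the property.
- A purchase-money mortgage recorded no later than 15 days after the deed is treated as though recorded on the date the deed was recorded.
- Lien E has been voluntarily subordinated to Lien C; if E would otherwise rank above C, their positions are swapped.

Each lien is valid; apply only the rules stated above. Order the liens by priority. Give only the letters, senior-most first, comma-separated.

First, effective dates: B's effective date is 2/19/2018, when work began; D was recorded 182 days after the deed — beyond 15 days — so no relation-back applies; E's effective date is 3/6/2019, when work began.
By effective date: B (2/19/2018), E (3/6/2019), C (11/13/2019), D (12/10/2019), A (9/26/2020).
Because E would otherwise rank above C, the subordination swaps them.

B, C, E, D, A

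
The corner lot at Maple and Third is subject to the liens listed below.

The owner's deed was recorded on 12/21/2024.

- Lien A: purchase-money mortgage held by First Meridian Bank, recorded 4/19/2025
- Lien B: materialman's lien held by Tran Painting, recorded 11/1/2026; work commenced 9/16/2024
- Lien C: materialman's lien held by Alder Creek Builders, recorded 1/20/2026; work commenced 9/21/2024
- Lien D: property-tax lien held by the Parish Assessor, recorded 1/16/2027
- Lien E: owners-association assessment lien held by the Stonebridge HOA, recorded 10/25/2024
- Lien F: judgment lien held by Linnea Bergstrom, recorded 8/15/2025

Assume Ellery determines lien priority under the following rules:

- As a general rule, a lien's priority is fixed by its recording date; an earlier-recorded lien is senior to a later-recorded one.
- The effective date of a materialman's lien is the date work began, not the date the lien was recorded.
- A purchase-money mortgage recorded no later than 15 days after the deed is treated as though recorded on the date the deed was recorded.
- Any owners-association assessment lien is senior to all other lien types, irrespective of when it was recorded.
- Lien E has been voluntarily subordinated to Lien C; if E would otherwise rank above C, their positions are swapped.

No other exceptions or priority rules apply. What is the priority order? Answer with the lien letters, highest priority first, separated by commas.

Effective dates after the stated exceptions: A was recorded 119 days after the deed, outside the 15-day window, so it keeps its recording date; B relates back to 9/16/2024 (work commenced); C relates back to 9/21/2024 (work commenced).
E is an owners-association assessment lien and takes priority over every other lien.
Ordering the rest by effective date: B (9/16/2024), C (9/21/2024), A (4/19/2025), F (8/15/2025), D (1/16/2027).
E would otherwise be senior to C, so under the subordination agreement E and C exchange positions.

C, B, E, A, F, D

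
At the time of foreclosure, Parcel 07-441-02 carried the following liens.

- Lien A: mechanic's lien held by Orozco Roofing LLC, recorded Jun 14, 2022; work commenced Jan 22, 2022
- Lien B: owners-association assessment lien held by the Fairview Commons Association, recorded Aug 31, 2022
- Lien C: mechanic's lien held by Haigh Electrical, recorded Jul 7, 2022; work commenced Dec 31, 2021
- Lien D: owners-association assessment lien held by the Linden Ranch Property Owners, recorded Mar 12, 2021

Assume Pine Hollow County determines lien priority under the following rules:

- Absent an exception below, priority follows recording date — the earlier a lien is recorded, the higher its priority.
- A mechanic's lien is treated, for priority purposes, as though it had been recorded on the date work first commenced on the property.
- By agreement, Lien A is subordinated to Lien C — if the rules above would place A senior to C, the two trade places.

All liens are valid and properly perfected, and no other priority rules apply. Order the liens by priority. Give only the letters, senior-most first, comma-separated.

First, effective dates: A relates back to Jan 22, 2022 (work commenced); C's effective date is Dec 31, 2021, when work began.
Sorted by effective date: D (Mar 12, 2021), C (Dec 31, 2021), A (Jan 22, 2022), B (Aug 31, 2022).
A is already junior to C, so the subordination agreement changes nothing.

D, C, A, B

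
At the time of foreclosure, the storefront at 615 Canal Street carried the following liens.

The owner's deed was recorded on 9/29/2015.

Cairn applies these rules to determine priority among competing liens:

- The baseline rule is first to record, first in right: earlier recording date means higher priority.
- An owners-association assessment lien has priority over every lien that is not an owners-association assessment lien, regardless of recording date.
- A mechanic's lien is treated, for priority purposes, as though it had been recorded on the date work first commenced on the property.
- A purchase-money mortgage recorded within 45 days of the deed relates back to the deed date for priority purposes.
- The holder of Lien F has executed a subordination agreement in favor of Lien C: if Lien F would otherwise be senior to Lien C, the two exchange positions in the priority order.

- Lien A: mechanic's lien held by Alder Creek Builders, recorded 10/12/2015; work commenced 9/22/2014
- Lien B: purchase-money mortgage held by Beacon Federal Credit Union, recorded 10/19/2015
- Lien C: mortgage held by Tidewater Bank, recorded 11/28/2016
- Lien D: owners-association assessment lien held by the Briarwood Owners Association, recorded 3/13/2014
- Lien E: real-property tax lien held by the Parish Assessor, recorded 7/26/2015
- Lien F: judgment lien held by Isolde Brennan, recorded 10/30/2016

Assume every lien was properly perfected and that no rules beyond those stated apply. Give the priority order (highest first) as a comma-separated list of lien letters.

D, A, E, B, C, F

Effective dates: A is treated as recorded 9/22/2014, the work-commencement date; B was recorded within the 45-day window, so its effective date is the deed date 9/29/2015.
As an owners-association assessment lien, D is senior to every other lien.
Among the remaining liens, by effective date: A (9/22/2014), E (7/26/2015), B (9/29/2015), F (10/30/2016), C (11/28/2016).
F is senior to C before the subordination, so the two trade places.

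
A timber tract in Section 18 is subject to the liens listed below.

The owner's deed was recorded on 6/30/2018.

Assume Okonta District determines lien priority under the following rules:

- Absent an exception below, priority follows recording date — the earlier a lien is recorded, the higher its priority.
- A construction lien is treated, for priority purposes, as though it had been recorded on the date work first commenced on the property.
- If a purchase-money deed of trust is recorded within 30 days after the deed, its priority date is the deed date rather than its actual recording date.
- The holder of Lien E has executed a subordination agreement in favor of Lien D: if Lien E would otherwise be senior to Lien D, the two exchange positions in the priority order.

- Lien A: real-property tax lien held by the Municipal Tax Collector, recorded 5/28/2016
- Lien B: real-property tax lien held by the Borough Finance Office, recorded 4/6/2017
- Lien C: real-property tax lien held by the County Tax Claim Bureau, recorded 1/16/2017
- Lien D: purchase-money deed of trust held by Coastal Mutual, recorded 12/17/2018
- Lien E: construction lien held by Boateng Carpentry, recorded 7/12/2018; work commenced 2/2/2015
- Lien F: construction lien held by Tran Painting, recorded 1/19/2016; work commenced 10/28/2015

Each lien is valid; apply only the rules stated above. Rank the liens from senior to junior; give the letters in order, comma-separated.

D, F, A, C, B, E

Effective dates: D was recorded 170 days after the deed, outside the 30-day window, so it keeps its recording date; E relates back to 2/2/2015 (work commenced); F is treated as recorded 10/28/2015, the work-commencement date.
Ordering by effective date: E (2/2/2015), F (10/28/2015), A (5/28/2016), C (1/16/2017), B (4/6/2017), D (12/17/2018).
Because E would otherwise rank above D, the subordination swaps them.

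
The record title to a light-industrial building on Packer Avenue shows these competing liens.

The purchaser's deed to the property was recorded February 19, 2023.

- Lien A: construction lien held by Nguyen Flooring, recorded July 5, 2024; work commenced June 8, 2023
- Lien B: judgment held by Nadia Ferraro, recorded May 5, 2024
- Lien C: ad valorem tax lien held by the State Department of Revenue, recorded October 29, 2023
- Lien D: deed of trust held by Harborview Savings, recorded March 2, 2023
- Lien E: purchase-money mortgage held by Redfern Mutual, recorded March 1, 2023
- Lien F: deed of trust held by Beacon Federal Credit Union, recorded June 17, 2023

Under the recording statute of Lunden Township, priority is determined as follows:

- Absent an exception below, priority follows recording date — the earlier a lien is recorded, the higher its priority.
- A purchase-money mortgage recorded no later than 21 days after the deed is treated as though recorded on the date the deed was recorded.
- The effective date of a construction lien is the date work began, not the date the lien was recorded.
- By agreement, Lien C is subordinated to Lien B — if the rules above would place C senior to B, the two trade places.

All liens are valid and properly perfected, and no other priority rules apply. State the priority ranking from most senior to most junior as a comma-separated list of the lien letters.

E, D, A, F, B, C

First, effective dates: A relates back to June 8, 2023 (work commenced); E relates back to the deed date February 19, 2023.
By effective date: E (February 19, 2023), D (March 2, 2023), A (June 8, 2023), F (June 17, 2023), C (October 29, 2023), B (May 5, 2024).
The subordination applies — C was senior to B — so C and B swap.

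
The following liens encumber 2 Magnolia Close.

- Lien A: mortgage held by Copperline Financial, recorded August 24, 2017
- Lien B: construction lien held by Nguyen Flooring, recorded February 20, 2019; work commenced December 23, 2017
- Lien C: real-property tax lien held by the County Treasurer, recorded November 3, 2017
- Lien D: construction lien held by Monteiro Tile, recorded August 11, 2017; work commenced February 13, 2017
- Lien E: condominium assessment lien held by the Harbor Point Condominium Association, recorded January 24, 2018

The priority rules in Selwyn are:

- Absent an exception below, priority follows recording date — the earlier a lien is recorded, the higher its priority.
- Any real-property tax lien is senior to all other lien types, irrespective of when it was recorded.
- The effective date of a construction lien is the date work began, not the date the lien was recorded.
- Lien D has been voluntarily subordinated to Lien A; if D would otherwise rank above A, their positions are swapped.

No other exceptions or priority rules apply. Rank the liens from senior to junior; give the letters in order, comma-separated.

C, A, D, B, E

Effective dates after the stated exceptions: B is treated as recorded December 23, 2017, the work-commencement date; D's effective date is February 13, 2017, when work began.
C is a real-property tax lien, so it outranks all other liens regardless of date.
Ordering the rest by effective date: D (February 13, 2017), A (August 24, 2017), B (December 23, 2017), E (January 24, 2018).
Because D would otherwise rank above A, the subordination swaps them.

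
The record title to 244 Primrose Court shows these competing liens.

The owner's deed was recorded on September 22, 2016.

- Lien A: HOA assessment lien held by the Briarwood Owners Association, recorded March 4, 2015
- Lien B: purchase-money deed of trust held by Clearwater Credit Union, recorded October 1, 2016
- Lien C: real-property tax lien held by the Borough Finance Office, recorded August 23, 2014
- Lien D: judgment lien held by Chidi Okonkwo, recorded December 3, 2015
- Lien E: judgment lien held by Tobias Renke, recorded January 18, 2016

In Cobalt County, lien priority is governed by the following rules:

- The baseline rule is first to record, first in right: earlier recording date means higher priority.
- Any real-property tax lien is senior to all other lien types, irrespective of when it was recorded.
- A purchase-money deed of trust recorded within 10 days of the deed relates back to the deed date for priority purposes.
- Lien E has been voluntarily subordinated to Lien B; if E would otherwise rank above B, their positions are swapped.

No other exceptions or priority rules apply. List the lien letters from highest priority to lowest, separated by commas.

C, A, D, B, E

Adjusting effective dates: B's effective date is the deed date, September 22, 2016.
C is a real-property tax lien and takes priority over every other lien.
Among the remaining liens, by effective date: A (March 4, 2015), D (December 3, 2015), E (January 18, 2016), B (September 22, 2016).
E would otherwise be senior to B, so under the subordination agreement E and B exchange positions.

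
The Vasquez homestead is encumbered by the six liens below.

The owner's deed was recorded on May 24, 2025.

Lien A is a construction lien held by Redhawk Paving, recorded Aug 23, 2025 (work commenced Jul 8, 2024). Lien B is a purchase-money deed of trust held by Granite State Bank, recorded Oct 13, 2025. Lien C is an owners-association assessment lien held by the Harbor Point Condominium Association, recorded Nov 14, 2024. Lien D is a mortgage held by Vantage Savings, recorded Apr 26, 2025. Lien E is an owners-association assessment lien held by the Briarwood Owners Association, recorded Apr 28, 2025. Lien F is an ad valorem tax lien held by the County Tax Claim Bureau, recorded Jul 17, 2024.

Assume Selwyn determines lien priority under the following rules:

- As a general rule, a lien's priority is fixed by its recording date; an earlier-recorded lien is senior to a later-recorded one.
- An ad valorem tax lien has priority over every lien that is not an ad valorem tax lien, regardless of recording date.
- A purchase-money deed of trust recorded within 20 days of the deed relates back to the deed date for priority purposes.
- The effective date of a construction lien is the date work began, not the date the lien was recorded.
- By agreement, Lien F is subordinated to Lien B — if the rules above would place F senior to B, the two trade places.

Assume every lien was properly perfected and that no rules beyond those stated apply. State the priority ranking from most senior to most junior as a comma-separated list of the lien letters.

B, A, C, D, E, F

Effective dates: A's effective date is Jul 8, 2024, when work began; B missed the 20-day window (142 days after the deed), so its recording date stands.
F, as an ad valorem tax lien, has superpriority and ranks first.
Remaining liens by effective date: A (Jul 8, 2024), C (Nov 14, 2024), D (Apr 26, 2025), E (Apr 28, 2025), B (Oct 13, 2025).
The subordination applies — F was senior to B — so F and B swap.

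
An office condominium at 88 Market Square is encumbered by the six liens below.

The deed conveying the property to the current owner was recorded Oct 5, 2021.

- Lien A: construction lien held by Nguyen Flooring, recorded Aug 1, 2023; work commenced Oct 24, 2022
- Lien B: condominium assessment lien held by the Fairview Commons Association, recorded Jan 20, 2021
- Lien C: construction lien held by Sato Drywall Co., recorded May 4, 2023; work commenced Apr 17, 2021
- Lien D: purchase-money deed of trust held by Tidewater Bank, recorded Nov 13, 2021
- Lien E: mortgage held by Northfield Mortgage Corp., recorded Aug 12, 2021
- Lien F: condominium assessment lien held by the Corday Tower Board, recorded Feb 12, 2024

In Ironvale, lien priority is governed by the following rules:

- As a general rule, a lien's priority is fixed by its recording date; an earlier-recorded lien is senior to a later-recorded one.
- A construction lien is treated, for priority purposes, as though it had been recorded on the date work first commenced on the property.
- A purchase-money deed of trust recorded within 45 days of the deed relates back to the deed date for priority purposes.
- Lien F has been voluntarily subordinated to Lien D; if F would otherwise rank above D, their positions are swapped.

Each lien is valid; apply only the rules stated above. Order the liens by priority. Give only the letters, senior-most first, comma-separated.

Effective dates after the stated exceptions: A's effective date is Oct 24, 2022, when work began; C's effective date is Apr 17, 2021, when work began; D was recorded within the 45-day window, so its effective date is the deed date Oct 5, 2021.
By effective date, earliest first: B (Jan 20, 2021), C (Apr 17, 2021), E (Aug 12, 2021), D (Oct 5, 2021), A (Oct 24, 2022), F (Feb 12, 2024).
F is already junior to D, so the subordination agreement changes nothing.

B, C, E, D, A, F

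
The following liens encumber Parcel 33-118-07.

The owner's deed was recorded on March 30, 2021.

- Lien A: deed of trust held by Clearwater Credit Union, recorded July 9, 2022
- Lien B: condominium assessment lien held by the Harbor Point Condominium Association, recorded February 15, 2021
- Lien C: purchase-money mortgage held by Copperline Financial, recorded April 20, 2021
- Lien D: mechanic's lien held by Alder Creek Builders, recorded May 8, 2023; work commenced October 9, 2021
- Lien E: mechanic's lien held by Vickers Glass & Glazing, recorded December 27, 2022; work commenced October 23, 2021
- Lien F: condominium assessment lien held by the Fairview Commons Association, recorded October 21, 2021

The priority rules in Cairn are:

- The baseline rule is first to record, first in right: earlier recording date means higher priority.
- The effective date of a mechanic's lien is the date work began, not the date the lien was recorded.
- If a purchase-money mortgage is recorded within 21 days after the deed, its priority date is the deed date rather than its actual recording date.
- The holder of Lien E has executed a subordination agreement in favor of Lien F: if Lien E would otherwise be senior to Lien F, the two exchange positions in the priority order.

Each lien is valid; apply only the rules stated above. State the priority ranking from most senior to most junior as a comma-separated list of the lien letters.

B, C, D, F, E, A

Adjusting effective dates: C was recorded within the 21-day window, so its effective date is the deed date March 30, 2021; D's effective date is October 9, 2021, when work began; E's effective date is October 23, 2021, when work began.
By effective date, earliest first: B (February 15, 2021), C (March 30, 2021), D (October 9, 2021), F (October 21, 2021), E (October 23, 2021), A (July 9, 2022).
E is already junior to F, so the subordination agreement changes nothing.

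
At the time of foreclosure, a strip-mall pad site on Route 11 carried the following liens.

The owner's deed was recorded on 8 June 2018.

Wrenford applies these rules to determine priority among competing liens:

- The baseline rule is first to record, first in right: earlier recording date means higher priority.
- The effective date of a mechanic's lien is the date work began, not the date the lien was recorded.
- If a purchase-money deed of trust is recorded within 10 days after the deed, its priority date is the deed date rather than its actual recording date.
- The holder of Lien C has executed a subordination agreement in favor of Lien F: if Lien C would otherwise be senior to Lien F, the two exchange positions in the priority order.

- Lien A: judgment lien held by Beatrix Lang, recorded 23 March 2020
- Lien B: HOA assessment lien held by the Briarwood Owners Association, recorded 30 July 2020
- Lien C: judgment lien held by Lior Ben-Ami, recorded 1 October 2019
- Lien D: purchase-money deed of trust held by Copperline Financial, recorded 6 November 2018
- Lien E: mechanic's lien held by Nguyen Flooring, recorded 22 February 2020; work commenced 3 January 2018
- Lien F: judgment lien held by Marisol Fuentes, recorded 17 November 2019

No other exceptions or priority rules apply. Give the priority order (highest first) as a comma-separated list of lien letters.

E, D, F, C, A, B

Effective dates after the stated exceptions: D missed the 10-day window (151 days after the deed), so its recording date stands; E is treated as recorded 3 January 2018, the work-commencement date.
Ordering by effective date: E (3 January 2018), D (6 November 2018), C (1 October 2019), F (17 November 2019), A (23 March 2020), B (30 July 2020).
C is senior to F before the subordination, so the two trade places.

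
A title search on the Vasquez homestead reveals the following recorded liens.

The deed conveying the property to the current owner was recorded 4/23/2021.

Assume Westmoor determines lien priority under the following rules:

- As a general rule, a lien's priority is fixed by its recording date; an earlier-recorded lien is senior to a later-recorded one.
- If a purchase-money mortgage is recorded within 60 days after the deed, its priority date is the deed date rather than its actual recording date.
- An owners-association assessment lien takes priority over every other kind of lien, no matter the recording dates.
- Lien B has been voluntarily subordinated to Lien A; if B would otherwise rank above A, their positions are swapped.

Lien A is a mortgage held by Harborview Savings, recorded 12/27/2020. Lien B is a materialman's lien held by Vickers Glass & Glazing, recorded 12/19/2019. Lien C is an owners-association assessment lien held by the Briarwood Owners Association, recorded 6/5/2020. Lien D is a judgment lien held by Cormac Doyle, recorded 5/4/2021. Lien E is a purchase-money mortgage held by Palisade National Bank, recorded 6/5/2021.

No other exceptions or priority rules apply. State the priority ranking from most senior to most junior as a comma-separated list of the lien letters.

Adjusting effective dates: E was recorded within the 60-day window, so its effective date is the deed date 4/23/2021.
As an owners-association assessment lien, C is senior to every other lien.
Among the remaining liens, by effective date: B (12/19/2019), A (12/27/2020), E (4/23/2021), D (5/4/2021).
The subordination applies — B was senior to A — so B and A swap.

C, A, B, E, D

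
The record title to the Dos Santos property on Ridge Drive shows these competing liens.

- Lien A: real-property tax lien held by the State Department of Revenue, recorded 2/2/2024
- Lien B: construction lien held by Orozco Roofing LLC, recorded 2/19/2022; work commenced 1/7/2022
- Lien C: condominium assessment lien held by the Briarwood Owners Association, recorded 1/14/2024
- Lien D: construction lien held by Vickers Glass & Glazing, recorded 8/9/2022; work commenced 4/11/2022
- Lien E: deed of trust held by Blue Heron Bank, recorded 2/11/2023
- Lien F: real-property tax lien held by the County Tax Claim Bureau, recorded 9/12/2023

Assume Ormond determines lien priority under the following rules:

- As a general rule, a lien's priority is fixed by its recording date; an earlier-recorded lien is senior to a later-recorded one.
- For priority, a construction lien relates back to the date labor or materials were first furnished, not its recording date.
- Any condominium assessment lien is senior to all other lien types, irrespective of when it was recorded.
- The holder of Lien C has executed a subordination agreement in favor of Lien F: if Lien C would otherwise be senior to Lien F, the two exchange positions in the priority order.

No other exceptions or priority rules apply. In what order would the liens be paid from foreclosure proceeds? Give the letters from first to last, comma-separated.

F, B, D, E, C, A

Adjusting effective dates: B's effective date is 1/7/2022, when work began; D's effective date is 4/11/2022, when work began.
C, as a condominium assessment lien, has superpriority and ranks first.
Remaining liens by effective date: B (1/7/2022), D (4/11/2022), E (2/11/2023), F (9/12/2023), A (2/2/2024).
C would otherwise be senior to F, so under the subordination agreement C and F exchange positions.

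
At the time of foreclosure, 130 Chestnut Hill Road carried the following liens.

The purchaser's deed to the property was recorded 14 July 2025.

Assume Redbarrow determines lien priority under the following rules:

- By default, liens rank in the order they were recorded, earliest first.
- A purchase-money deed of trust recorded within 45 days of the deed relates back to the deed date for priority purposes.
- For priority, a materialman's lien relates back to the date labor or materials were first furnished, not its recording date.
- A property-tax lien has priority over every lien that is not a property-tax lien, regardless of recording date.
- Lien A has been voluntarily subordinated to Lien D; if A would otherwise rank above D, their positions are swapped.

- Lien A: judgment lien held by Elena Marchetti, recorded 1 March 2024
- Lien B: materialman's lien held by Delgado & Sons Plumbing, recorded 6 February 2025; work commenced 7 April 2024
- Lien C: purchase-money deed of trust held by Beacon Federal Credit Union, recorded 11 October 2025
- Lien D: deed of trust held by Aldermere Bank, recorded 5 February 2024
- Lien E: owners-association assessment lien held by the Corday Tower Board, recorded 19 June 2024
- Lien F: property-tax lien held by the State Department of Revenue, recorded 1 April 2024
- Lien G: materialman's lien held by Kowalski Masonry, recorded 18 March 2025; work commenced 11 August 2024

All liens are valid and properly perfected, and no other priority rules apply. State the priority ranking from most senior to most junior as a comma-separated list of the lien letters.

Effective dates after the stated exceptions: B's effective date is 7 April 2024, when work began; C was recorded 89 days after the deed — beyond 45 days — so no relation-back applies; G's effective date is 11 August 2024, when work began.
F is a property-tax lien, so it outranks all other liens regardless of date.
The other liens, earliest effective date first: D (5 February 2024), A (1 March 2024), B (7 April 2024), E (19 June 2024), G (11 August 2024), C (11 October 2025).
A already ranks below D; the subordination has no effect.

F, D, A, B, E, G, C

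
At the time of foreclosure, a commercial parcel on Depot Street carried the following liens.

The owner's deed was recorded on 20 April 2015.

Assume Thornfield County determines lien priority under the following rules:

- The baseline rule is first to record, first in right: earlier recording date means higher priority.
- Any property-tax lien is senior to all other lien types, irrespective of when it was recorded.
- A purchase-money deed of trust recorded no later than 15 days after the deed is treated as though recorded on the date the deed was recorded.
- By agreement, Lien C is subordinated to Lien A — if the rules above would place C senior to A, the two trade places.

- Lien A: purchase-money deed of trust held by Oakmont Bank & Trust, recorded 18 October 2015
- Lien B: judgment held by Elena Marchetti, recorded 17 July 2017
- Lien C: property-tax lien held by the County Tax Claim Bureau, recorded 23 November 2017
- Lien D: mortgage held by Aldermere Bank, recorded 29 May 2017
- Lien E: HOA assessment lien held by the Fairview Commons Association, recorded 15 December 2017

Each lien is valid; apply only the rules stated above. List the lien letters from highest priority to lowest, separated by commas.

A, C, D, B, E

First, effective dates: A was recorded 181 days after the deed — beyond 15 days — so no relation-back applies.
C is a property-tax lien and takes priority over every other lien.
Remaining liens by effective date: A (18 October 2015), D (29 May 2017), B (17 July 2017), E (15 December 2017).
C would otherwise be senior to A, so under the subordination agreement C and A exchange positions.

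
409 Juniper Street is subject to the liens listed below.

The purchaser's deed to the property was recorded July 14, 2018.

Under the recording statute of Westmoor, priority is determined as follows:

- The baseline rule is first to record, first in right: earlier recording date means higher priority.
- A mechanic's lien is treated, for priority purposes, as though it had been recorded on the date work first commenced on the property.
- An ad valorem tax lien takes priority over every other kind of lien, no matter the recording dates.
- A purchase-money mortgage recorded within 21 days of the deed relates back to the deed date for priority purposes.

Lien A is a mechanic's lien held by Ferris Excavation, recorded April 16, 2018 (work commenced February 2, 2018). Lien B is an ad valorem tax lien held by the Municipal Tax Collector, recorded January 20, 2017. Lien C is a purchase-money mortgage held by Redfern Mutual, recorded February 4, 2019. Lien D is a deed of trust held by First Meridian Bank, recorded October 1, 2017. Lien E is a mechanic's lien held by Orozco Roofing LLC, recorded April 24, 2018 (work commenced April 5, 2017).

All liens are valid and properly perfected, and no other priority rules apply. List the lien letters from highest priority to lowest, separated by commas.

First, effective dates: A is treated as recorded February 2, 2018, the work-commencement date; C was recorded 205 days after the deed, outside the 21-day window, so it keeps its recording date; E's effective date is April 5, 2017, when work began.
B is an ad valorem tax lien and takes priority over every other lien.
Ordering the rest by effective date: E (April 5, 2017), D (October 1, 2017), A (February 2, 2018), C (February 4, 2019).

B, E, D, A, C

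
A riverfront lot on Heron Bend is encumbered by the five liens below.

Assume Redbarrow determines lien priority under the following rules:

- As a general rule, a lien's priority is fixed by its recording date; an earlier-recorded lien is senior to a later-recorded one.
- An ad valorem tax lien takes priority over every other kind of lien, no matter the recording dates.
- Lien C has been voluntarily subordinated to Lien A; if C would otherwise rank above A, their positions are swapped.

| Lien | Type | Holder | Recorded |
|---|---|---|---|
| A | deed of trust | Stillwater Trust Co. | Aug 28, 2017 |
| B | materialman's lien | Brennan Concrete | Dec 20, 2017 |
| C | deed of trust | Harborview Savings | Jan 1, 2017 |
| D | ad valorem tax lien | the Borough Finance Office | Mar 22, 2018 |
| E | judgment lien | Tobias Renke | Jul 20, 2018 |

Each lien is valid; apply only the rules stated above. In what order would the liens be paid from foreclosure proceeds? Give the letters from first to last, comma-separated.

D, A, C, B, E

D is an ad valorem tax lien, so it outranks all other liens regardless of date.
The other liens, earliest effective date first: C (Jan 1, 2017), A (Aug 28, 2017), B (Dec 20, 2017), E (Jul 20, 2018).
The subordination applies — C was senior to A — so C and A swap.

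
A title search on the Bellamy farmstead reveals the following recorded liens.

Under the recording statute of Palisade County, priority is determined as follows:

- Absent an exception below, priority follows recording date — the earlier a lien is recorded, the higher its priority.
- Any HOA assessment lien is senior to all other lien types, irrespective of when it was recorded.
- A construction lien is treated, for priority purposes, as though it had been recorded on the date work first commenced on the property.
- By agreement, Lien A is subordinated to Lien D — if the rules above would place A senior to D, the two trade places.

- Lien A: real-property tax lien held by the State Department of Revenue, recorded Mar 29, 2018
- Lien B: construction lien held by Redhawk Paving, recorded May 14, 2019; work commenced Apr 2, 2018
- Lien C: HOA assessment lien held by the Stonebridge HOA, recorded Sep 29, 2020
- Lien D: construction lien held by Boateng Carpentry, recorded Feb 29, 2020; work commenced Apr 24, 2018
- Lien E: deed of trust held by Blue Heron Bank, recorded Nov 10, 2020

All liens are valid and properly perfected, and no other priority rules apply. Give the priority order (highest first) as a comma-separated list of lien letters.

C, D, B, A, E

Effective dates after the stated exceptions: B is treated as recorded Apr 2, 2018, the work-commencement date; D relates back to Apr 24, 2018 (work commenced).
C, as an HOA assessment lien, has superpriority and ranks first.
Ordering the rest by effective date: A (Mar 29, 2018), B (Apr 2, 2018), D (Apr 24, 2018), E (Nov 10, 2020).
The subordination applies — A was senior to D — so A and D swap.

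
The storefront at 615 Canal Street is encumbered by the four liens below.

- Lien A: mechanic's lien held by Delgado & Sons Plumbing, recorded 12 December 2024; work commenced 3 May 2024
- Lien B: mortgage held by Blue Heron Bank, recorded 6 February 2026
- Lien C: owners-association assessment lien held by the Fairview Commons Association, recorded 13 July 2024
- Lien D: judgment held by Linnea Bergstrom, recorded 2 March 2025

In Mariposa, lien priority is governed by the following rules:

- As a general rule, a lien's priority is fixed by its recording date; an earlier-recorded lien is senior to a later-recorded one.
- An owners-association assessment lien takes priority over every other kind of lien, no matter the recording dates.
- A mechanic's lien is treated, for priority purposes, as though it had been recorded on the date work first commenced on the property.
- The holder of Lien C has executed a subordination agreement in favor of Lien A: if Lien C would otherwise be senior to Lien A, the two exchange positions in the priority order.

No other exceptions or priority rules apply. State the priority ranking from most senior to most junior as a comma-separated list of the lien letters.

First, effective dates: A relates back to 3 May 2024 (work commenced).
As an owners-association assessment lien, C is senior to every other lien.
Ordering the rest by effective date: A (3 May 2024), D (2 March 2025), B (6 February 2026).
Because C would otherwise rank above A, the subordination swaps them.

A, C, D, B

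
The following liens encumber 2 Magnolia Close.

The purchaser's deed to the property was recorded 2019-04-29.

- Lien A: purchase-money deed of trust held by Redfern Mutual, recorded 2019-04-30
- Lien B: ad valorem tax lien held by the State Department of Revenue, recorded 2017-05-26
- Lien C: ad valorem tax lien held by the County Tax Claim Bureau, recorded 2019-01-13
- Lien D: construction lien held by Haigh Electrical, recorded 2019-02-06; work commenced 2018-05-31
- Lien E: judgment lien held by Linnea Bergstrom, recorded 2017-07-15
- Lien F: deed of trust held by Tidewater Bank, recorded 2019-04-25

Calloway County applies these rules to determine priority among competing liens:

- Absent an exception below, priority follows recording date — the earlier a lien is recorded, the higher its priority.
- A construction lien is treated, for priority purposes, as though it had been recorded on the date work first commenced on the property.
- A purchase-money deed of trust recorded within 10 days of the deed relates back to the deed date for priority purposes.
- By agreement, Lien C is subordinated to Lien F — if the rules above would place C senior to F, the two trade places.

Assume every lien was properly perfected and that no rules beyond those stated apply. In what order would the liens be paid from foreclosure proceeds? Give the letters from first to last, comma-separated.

Effective dates: A's effective date is the deed date, 2019-04-29; D's effective date is 2018-05-31, when work began.
By effective date: B (2017-05-26), E (2017-07-15), D (2018-05-31), C (2019-01-13), F (2019-04-25), A (2019-04-29).
The subordination applies — C was senior to F — so C and F swap.

B, E, D, F, C, A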